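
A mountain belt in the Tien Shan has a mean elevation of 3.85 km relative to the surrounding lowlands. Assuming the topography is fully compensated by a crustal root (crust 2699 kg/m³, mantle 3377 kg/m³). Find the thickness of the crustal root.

15.3 km

Equating mass per unit area of the two columns: the weight of the topography is balanced by the buoyancy of the root, ρ_c h = (ρ_m − ρ_c) r.
r = h · ρ_c / (ρ_m − ρ_c) = 3.85 km × 2699 / (3377 − 2699) = 15.3 km.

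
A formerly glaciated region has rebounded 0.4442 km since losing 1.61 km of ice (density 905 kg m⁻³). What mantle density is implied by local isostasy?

3280 kg m⁻³

ρ_m = ρ_ice t / u = 905 × 1.61 km/0.4442 km = 3280 kg m⁻³.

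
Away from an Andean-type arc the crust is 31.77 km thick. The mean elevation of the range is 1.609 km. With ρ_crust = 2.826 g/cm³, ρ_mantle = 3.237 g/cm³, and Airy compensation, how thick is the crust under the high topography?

Root depth r = h ρ_c / (ρ_m − ρ_c) = 1.609 km × 2.826 / 0.411 = 11.06 km.
Total thickness = T + h + r = 31.77 km + 1.609 km + 11.06 km = 44.4 km.

44.4 km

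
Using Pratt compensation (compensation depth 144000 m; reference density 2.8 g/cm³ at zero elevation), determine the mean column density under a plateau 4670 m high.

Pratt balance: ρ_ref D = ρ (D + h).
ρ = ρ_ref D/(D + h) = 2.8 × 144000 m/(144000 m + 4670 m) = 2.71 g/cm³.

2.71 g/cm³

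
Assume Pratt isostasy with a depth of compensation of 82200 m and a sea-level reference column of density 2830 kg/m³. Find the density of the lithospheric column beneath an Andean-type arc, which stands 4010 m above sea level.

2700 kg/m³

Pratt balance: ρ_ref D = ρ (D + h).
ρ = ρ_ref D/(D + h) = 2830 × 82200 m/(82200 m + 4010 m) = 2700 kg/m³.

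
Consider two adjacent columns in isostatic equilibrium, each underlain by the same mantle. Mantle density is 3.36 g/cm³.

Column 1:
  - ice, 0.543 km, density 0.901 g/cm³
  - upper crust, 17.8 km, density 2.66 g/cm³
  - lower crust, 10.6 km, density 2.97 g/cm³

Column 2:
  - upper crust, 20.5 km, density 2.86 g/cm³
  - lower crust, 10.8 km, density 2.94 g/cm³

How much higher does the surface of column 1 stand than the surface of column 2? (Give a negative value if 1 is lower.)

For any compensation level in the mantle, the mantle terms cancel and isostasy reduces to e = (Σt_1 − Σt_2) − (Σ(ρt)_1 − Σ(ρt)_2) / ρ_m.
Σt_1 = 28.943 km; Σt_2 = 31.3 km; Σ(ρt)_1 = 79.319243; Σ(ρt)_2 = 90.382 (in km·g/cm³).
e = (28.943 − 31.3) − (79.319243 − 90.382) / 3.36 = 0.935 km.

0.935 km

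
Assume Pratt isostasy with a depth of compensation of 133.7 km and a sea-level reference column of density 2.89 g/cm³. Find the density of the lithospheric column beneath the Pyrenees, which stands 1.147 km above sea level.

Pratt balance: ρ_ref D = ρ (D + h).
ρ = ρ_ref D/(D + h) = 2.89 × 133.7 km/(133.7 km + 1.147 km) = 2.87 g/cm³.

2.87 g/cm³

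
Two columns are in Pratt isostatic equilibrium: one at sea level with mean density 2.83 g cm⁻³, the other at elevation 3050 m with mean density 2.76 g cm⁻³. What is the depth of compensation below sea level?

120000 m

ρ_ref D = ρ (D + h) → D (ρ_ref − ρ) = ρ h.
D = ρ h/(ρ_ref − ρ) = 2.76 × 3050 m/(2.83 − 2.76) = 120000 m.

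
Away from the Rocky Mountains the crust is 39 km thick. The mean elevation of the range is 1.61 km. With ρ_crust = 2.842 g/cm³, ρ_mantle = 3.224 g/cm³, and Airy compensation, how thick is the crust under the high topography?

Root depth r = h ρ_c / (ρ_m − ρ_c) = 1.61 km × 2.842 / 0.382 = 11.98 km.
Total thickness = T + h + r = 39 km + 1.61 km + 11.98 km = 52.6 km.

52.6 km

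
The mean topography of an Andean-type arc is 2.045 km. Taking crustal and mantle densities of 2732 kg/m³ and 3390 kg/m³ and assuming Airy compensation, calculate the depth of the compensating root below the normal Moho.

For local isostatic compensation: the weight of the topography is balanced by the buoyancy of the root, ρ_c h = (ρ_m − ρ_c) r.
r = h · ρ_c / (ρ_m − ρ_c) = 2.045 km × 2732 / (3390 − 2732) = 8.49 km.

8.49 km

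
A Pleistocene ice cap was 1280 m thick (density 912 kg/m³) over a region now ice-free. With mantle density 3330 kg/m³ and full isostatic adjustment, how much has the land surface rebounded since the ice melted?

351 m

Removing the load lets mantle flow back in; uplift u satisfies ρ_ice t = ρ_m u.
u = t ρ_ice/ρ_m = 1280 m × 912/3330 = 351 m.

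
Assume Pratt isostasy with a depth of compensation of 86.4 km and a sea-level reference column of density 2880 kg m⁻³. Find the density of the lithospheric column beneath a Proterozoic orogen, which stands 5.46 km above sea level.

Pratt balance: ρ_ref D = ρ (D + h).
ρ = ρ_ref D/(D + h) = 2880 × 86.4 km/(86.4 km + 5.46 km) = 2710 kg m⁻³.

2710 kg m⁻³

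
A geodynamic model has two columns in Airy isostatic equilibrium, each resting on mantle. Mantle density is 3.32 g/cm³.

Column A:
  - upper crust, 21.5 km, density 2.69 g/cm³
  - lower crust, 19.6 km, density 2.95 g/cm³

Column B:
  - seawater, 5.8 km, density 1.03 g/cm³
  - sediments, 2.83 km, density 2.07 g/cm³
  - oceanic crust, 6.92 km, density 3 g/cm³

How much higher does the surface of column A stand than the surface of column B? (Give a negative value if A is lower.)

For any compensation level in the mantle, the mantle terms cancel and isostasy reduces to e = (Σt_A − Σt_B) − (Σ(ρt)_A − Σ(ρt)_B) / ρ_m.
Σt_A = 41.1 km; Σt_B = 15.55 km; Σ(ρt)_A = 115.655; Σ(ρt)_B = 32.5921 (in km·g/cm³).
e = (41.1 − 15.55) − (115.655 − 32.5921) / 3.32 = 0.531 km.

0.531 km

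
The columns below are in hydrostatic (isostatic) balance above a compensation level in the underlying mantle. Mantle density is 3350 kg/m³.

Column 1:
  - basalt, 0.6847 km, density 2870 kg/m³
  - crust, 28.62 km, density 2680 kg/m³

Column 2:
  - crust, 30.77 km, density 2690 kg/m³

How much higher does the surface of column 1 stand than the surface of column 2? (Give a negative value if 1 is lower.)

For any compensation level in the mantle, the mantle terms cancel and isostasy reduces to e = (Σt_1 − Σt_2) − (Σ(ρt)_1 − Σ(ρt)_2) / ρ_m.
Σt_1 = 29.3047 km; Σt_2 = 30.77 km; Σ(ρt)_1 = 78666.689; Σ(ρt)_2 = 82771.3 (in km·kg/m³).
e = (29.3047 − 30.77) − (78666.689 − 82771.3) / 3350 = −0.24 km.

−0.24 km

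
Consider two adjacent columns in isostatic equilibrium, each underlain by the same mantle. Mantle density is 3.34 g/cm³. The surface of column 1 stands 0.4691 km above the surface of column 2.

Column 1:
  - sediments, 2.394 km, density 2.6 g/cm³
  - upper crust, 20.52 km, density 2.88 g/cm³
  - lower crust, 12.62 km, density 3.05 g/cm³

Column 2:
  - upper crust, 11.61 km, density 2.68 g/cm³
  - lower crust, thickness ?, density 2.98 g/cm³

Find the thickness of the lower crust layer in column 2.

Take the compensation level at the base of the deeper column (depth z_c below the surface of column 1) and equate Σ ρ_i t_i down to z_c; mantle fills any gap and the z_c terms cancel.
Column 1: 2.394×2.6 + 20.52×2.88 + 12.62×3.05 + (z_c − 35.534)×3.34
Column 2: 0.4691×0 + 11.61×2.68 + x×2.98 + (z_c − 0.4691 − 11.61 − x)×3.34
The z_c×3.34 term appears on both sides and cancels. Collect the known terms of each column as K = Σ(ρt)_known − 3.34 × (depth of known layers): K_1 = 103.813 − 3.34×35.534 = −14.87056; K_2 = 31.1148 − 3.34×(0.4691 + 11.61) = −9.229394.
Balance: K_1 = K_2 − x×(3.34 − 2.98), so x = (K_2 − K_1)/(3.34 − 2.98) = 5.64117/0.36 = 15.7 km.

15.7 km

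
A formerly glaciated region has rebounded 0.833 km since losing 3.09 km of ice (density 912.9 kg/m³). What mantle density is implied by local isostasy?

3390 kg/m³

ρ_m = ρ_ice t / u = 912.9 × 3.09 km/0.833 km = 3390 kg/m³.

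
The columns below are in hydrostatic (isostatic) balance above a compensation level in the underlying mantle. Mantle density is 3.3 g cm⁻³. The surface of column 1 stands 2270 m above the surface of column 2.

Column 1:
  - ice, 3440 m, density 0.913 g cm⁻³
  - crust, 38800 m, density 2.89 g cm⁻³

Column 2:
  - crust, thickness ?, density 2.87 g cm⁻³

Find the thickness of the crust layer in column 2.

Take the compensation level at the base of the deeper column (depth z_c below the surface of column 1) and equate Σ ρ_i t_i down to z_c; mantle fills any gap and the z_c terms cancel.
Column 1: 3440×0.913 + 38800×2.89 + (z_c − 42240)×3.3
Column 2: 2270×0 + x×2.87 + (z_c − 2270 − 0 − x)×3.3
The z_c×3.3 term appears on both sides and cancels. Collect the known terms of each column as K = Σ(ρt)_known − 3.3 × (depth of known layers): K_1 = 115272.72 − 3.3×42240 = −24119.28; K_2 = 0 − 3.3×(2270 + 0) = −7491.
Balance: K_1 = K_2 − x×(3.3 − 2.87), so x = (K_2 − K_1)/(3.3 − 2.87) = 16628.3/0.43 = 38700 m.

38700 m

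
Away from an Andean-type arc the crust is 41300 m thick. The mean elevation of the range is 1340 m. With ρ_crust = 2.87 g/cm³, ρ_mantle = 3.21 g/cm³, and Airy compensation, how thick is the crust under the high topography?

54000 m

Root depth r = h ρ_c / (ρ_m − ρ_c) = 1340 m × 2.87 / 0.34 = 11310 m.
Total thickness = T + h + r = 41300 m + 1340 m + 11310 m = 54000 m.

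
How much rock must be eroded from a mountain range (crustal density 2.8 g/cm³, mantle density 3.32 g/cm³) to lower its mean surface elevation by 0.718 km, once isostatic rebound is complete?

Net drop Δ = e − u = e − e ρ_c/ρ_m = e (ρ_m − ρ_c)/ρ_m.
e = Δ ρ_m/(ρ_m − ρ_c) = 0.718 km × 3.32/0.52 = 4.58 km.

4.58 km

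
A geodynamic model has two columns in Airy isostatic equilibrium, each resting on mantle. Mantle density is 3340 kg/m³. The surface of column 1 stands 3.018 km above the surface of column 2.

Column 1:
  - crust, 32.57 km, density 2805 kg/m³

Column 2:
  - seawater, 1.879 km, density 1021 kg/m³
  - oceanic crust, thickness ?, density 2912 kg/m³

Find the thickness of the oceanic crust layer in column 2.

6.98 km

Take the compensation level at the base of the deeper column (depth z_c below the surface of column 1) and equate Σ ρ_i t_i down to z_c; mantle fills any gap and the z_c terms cancel.
Column 1: 32.57×2805 + (z_c − 32.57)×3340
Column 2: 3.018×0 + 1.879×1021 + x×2912 + (z_c − 3.018 − 1.879 − x)×3340
The z_c×3340 term appears on both sides and cancels. Collect the known terms of each column as K = Σ(ρt)_known − 3340 × (depth of known layers): K_1 = 91358.85 − 3340×32.57 = −17424.95; K_2 = 1918.459 − 3340×(3.018 + 1.879) = −14437.521.
Balance: K_1 = K_2 − x×(3340 − 2912), so x = (K_2 − K_1)/(3340 − 2912) = 2987.43/428 = 6.98 km.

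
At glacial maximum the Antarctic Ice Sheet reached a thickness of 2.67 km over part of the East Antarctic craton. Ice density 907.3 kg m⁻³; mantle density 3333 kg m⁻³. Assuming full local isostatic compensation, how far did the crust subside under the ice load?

For local isostatic compensation: the ice load ρ_ice t is balanced by mantle displaced below, ρ_m s.
s = t ρ_ice / ρ_m = 2.67 km × 907.3/3333 = 0.727 km.

0.727 km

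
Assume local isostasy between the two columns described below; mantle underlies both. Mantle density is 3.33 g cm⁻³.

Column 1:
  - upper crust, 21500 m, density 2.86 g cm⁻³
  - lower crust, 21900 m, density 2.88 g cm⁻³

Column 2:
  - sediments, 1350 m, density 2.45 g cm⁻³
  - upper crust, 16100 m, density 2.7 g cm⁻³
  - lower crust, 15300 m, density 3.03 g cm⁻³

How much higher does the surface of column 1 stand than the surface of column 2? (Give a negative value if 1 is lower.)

1210 m

For any compensation level in the mantle, the mantle terms cancel and isostasy reduces to e = (Σt_1 − Σt_2) − (Σ(ρt)_1 − Σ(ρt)_2) / ρ_m.
Σt_1 = 43400 m; Σt_2 = 32750 m; Σ(ρt)_1 = 124562; Σ(ρt)_2 = 93136.5 (in m·g cm⁻³).
e = (43400 − 32750) − (124562 − 93136.5) / 3.33 = 1210 m.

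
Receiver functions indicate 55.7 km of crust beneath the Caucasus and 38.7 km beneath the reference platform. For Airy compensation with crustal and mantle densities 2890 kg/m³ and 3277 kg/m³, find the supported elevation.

Excess crust Δ = 55.7 km − 38.7 km = 17 km, split between elevation h and root r with h + r = Δ.
Airy balance ρ_c h = (ρ_m − ρ_c) r gives r = h ρ_c/(ρ_m − ρ_c), so h (1 + ρ_c/(ρ_m − ρ_c)) = Δ, i.e. h = Δ (ρ_m − ρ_c)/ρ_m.
h = 17 km × 387/3277 = 2.01 km.

2.01 km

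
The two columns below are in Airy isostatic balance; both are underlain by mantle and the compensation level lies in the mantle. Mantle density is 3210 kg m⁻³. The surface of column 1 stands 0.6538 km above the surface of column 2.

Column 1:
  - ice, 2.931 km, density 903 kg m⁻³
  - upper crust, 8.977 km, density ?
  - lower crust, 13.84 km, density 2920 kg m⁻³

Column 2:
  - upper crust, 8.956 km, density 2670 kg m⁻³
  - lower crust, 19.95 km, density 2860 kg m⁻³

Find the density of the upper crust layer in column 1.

Take the compensation level at the base of the deeper column (depth z_c below the surface of column 1) and equate Σ ρ_i t_i down to z_c; mantle fills any gap and the z_c terms cancel.
Column 1: 2.931×903 + 8.977×ρ + 13.84×2920 + (z_c − 25.748)×3210
Column 2: 0.6538×0 + 8.956×2670 + 19.95×2860 + (z_c − 0.6538 − 28.906)×3210
The z_c×3210 term appears on both sides and cancels. Collect the known terms of each column as K = Σ(ρt)_known − 3210 × (depth of known layers): K_1 = 43059.493 − 3210×25.748 = −39591.587; K_2 = 80969.52 − 3210×(0.6538 + 28.906) = −13917.438.
Balance: K_1 + 8.977×ρ = K_2, so ρ = (K_2 − K_1)/8.977 = 25674.1/8.977 = 2860 kg m⁻³.

2860 kg m⁻³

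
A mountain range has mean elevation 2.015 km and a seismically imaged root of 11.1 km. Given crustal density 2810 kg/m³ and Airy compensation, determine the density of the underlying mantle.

Airy balance: ρ_c h = (ρ_m − ρ_c) r → ρ_m = ρ_c (1 + h/r).
ρ_m = 2810 × (1 + 2.015 km/11.1 km) = 3320 kg/m³.

3320 kg/m³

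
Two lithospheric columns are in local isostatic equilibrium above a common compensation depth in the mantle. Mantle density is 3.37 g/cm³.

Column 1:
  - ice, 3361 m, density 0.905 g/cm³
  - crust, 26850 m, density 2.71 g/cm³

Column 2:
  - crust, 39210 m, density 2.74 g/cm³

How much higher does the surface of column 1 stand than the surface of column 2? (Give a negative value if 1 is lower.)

387 m

For any compensation level in the mantle, the mantle terms cancel and isostasy reduces to e = (Σt_1 − Σt_2) − (Σ(ρt)_1 − Σ(ρt)_2) / ρ_m.
Σt_1 = 30211 m; Σt_2 = 39210 m; Σ(ρt)_1 = 75805.205; Σ(ρt)_2 = 107435.4 (in m·g/cm³).
e = (30211 − 39210) − (75805.205 − 107435.4) / 3.37 = 387 m.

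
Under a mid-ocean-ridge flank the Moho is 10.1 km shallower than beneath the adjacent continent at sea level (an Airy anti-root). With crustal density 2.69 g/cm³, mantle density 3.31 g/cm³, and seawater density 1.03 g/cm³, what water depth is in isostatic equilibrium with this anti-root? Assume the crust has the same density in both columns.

3.77 km

Replacing a thickness d of crust by seawater at the top must be balanced by replacing crust with mantle at the base: d (ρ_c − ρ_w) = a (ρ_m − ρ_c).
d = a (ρ_m − ρ_c)/(ρ_c − ρ_w) = 10.1 km × 0.62/1.66 = 3.77 km.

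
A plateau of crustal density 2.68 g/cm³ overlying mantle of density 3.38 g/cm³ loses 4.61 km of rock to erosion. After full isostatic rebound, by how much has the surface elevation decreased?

Rebound u = e ρ_c/ρ_m = 4.61 km × 2.68/3.38 = 3.655 km.
Net surface drop = e − u = 4.61 km − 3.655 km = e (ρ_m − ρ_c)/ρ_m = 0.955 km.

0.955 km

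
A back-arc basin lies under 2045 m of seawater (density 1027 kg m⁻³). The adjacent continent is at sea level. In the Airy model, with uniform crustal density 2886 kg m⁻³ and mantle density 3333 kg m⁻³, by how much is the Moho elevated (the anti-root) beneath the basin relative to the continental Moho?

8500 m

By Archimedes' principle applied to the lithosphere: replacing crust with seawater at the top is compensated by replacing crust with mantle at the base: d (ρ_c − ρ_w) = a (ρ_m − ρ_c).
a = d (ρ_c − ρ_w)/(ρ_m − ρ_c) = 2045 m × 1859/447 = 8500 m.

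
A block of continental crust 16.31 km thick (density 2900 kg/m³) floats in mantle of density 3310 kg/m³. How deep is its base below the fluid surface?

Draft d = t ρ_obj/ρ_fluid = 16.31 km × 2900/3310 = 14.3 km.

14.3 km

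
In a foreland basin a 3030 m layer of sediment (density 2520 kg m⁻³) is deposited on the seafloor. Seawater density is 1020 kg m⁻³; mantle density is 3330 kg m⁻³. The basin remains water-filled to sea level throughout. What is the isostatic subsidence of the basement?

1970 m

Submarine loading: the sediment displaces seawater, and the subsidence is in turn flooded, so s (ρ_m − ρ_w) = t (ρ_sed − ρ_w).
s = 3030 m × (2520 − 1020) / (3330 − 1020) = 1970 m.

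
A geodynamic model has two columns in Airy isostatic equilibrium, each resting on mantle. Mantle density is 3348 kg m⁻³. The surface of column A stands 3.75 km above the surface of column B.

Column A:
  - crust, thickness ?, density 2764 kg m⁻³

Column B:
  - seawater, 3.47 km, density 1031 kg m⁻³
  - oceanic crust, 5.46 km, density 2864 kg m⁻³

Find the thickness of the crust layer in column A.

Take the compensation level at the base of the deeper column (depth z_c below the surface of column A) and equate Σ ρ_i t_i down to z_c; mantle fills any gap and the z_c terms cancel.
Column A: x×2764 + (z_c − 0 − x)×3348
Column B: 3.75×0 + 3.47×1031 + 5.46×2864 + (z_c − 3.75 − 8.93)×3348
The z_c×3348 term appears on both sides and cancels. Collect the known terms of each column as K = Σ(ρt)_known − 3348 × (depth of known layers): K_A = 0 − 3348×0 = 0; K_B = 19215.01 − 3348×(3.75 + 8.93) = −23237.63.
Balance: K_A − x×(3348 − 2764) = K_B, so x = (K_A − K_B)/(3348 − 2764) = 23237.6/584 = 39.8 km.

39.8 km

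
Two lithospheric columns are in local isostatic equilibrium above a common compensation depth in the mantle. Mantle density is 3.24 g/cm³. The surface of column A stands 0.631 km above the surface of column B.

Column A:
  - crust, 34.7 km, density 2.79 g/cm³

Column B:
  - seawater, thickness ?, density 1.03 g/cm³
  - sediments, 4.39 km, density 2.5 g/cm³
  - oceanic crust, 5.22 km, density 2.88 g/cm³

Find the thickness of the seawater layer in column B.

Take the compensation level at the base of the deeper column (depth z_c below the surface of column A) and equate Σ ρ_i t_i down to z_c; mantle fills any gap and the z_c terms cancel.
Column A: 34.7×2.79 + (z_c − 34.7)×3.24
Column B: 0.631×0 + x×1.03 + 4.39×2.5 + 5.22×2.88 + (z_c − 0.631 − 9.61 − x)×3.24
The z_c×3.24 term appears on both sides and cancels. Collect the known terms of each column as K = Σ(ρt)_known − 3.24 × (depth of known layers): K_A = 96.813 − 3.24×34.7 = −15.615; K_B = 26.0086 − 3.24×(0.631 + 9.61) = −7.17224.
Balance: K_A = K_B − x×(3.24 − 1.03), so x = (K_B − K_A)/(3.24 − 1.03) = 8.44276/2.21 = 3.82 km.

3.82 km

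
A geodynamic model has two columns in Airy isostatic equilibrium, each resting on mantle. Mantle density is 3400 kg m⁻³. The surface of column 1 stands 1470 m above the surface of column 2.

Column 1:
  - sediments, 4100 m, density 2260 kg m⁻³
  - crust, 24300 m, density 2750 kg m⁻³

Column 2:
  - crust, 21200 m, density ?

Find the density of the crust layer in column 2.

2670 kg m⁻³

Take the compensation level at the base of the deeper column (depth z_c below the surface of column 1) and equate Σ ρ_i t_i down to z_c; mantle fills any gap and the z_c terms cancel.
Column 1: 4100×2260 + 24300×2750 + (z_c − 28400)×3400
Column 2: 1470×0 + 21200×ρ + (z_c − 1470 − 21200)×3400
The z_c×3400 term appears on both sides and cancels. Collect the known terms of each column as K = Σ(ρt)_known − 3400 × (depth of known layers): K_1 = 76091000 − 3400×28400 = −20469000; K_2 = 0 − 3400×(1470 + 21200) = −77078000.
Balance: K_1 = K_2 + 21200×ρ, so ρ = (K_1 − K_2)/21200 = 56609000/21200 = 2670 kg m⁻³.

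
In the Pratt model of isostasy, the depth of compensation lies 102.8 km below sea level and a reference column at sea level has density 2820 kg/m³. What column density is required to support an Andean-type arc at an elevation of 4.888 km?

Pratt balance: ρ_ref D = ρ (D + h).
ρ = ρ_ref D/(D + h) = 2820 × 102.8 km/(102.8 km + 4.888 km) = 2690 kg/m³.

2690 kg/m³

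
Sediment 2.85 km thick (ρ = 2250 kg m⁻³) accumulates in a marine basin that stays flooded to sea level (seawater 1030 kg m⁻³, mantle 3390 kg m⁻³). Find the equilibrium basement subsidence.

Submarine loading: the sediment displaces seawater, and the subsidence is in turn flooded, so s (ρ_m − ρ_w) = t (ρ_sed − ρ_w).
s = 2.85 km × (2250 − 1030) / (3390 − 1030) = 1.47 km.

1.47 km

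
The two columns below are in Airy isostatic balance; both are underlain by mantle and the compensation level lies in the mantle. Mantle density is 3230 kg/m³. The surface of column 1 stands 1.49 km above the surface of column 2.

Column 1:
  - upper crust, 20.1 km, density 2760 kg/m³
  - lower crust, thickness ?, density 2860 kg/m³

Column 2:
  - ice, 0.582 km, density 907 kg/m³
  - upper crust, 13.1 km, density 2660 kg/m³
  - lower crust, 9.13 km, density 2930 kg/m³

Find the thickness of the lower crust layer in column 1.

18.7 km

Take the compensation level at the base of the deeper column (depth z_c below the surface of column 1) and equate Σ ρ_i t_i down to z_c; mantle fills any gap and the z_c terms cancel.
Column 1: 20.1×2760 + x×2860 + (z_c − 20.1 − x)×3230
Column 2: 1.49×0 + 0.582×907 + 13.1×2660 + 9.13×2930 + (z_c − 1.49 − 22.812)×3230
The z_c×3230 term appears on both sides and cancels. Collect the known terms of each column as K = Σ(ρt)_known − 3230 × (depth of known layers): K_1 = 55476 − 3230×20.1 = −9447; K_2 = 62124.774 − 3230×(1.49 + 22.812) = −16370.686.
Balance: K_1 − x×(3230 − 2860) = K_2, so x = (K_1 − K_2)/(3230 − 2860) = 6923.69/370 = 18.7 km.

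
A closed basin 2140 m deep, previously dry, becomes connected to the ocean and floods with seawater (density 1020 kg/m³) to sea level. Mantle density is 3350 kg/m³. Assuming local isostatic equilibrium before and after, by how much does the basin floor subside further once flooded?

937 m

After flooding the water column is d + s deep. Its weight must equal the weight of mantle displaced by the extra subsidence s: (d + s) ρ_w = s ρ_m.
s = d ρ_w / (ρ_m − ρ_w) = 2140 m × 1020/(3350 − 1020) = 937 m.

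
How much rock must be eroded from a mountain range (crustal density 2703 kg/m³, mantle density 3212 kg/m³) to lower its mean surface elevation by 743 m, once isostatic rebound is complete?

Net drop Δ = e − u = e − e ρ_c/ρ_m = e (ρ_m − ρ_c)/ρ_m.
e = Δ ρ_m/(ρ_m − ρ_c) = 743 m × 3212/509 = 4690 m.

4690 m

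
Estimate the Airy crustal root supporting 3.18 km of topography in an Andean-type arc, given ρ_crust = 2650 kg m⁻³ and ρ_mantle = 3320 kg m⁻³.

For local isostatic compensation: the weight of the topography is balanced by the buoyancy of the root, ρ_c h = (ρ_m − ρ_c) r.
r = h · ρ_c / (ρ_m − ρ_c) = 3.18 km × 2650 / (3320 − 2650) = 12.6 km.

12.6 km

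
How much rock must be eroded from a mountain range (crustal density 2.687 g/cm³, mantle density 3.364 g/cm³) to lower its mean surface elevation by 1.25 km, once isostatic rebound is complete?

Net drop Δ = e − u = e − e ρ_c/ρ_m = e (ρ_m − ρ_c)/ρ_m.
e = Δ ρ_m/(ρ_m − ρ_c) = 1.25 km × 3.364/0.677 = 6.21 km.

6.21 km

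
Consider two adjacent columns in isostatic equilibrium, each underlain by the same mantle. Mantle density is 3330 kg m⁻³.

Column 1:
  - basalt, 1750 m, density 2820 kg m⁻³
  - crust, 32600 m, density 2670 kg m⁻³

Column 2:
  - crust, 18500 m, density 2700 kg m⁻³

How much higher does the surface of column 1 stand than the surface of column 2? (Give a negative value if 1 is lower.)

3230 m

For any compensation level in the mantle, the mantle terms cancel and isostasy reduces to e = (Σt_1 − Σt_2) − (Σ(ρt)_1 − Σ(ρt)_2) / ρ_m.
Σt_1 = 34350 m; Σt_2 = 18500 m; Σ(ρt)_1 = 91977000; Σ(ρt)_2 = 49950000 (in m·kg m⁻³).
e = (34350 − 18500) − (91977000 − 49950000) / 3330 = 3230 m.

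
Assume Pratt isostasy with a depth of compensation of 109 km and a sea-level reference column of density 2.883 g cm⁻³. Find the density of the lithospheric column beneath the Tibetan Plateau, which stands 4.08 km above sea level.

2.78 g cm⁻³

Pratt balance: ρ_ref D = ρ (D + h).
ρ = ρ_ref D/(D + h) = 2.883 × 109 km/(109 km + 4.08 km) = 2.78 g cm⁻³.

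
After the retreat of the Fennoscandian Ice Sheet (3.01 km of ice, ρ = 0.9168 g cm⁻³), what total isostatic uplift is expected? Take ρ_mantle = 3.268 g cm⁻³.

Removing the load lets mantle flow back in; uplift u satisfies ρ_ice t = ρ_m u.
u = t ρ_ice/ρ_m = 3.01 km × 0.9168/3.268 = 0.844 km.

0.844 km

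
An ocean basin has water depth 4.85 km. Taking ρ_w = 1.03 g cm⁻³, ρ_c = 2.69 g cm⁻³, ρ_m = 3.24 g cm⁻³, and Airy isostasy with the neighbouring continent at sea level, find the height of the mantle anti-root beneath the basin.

Balancing pressure at the compensation depth: replacing crust with seawater at the top is compensated by replacing crust with mantle at the base: d (ρ_c − ρ_w) = a (ρ_m − ρ_c).
a = d (ρ_c − ρ_w)/(ρ_m − ρ_c) = 4.85 km × 1.66/0.55 = 14.6 km.

14.6 km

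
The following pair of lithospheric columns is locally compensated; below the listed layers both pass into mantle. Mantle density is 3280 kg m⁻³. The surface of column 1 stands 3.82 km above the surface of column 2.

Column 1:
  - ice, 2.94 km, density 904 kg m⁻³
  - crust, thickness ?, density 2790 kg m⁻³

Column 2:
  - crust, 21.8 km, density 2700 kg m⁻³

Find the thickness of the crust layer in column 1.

37.1 km

Take the compensation level at the base of the deeper column (depth z_c below the surface of column 1) and equate Σ ρ_i t_i down to z_c; mantle fills any gap and the z_c terms cancel.
Column 1: 2.94×904 + x×2790 + (z_c − 2.94 − x)×3280
Column 2: 3.82×0 + 21.8×2700 + (z_c − 3.82 − 21.8)×3280
The z_c×3280 term appears on both sides and cancels. Collect the known terms of each column as K = Σ(ρt)_known − 3280 × (depth of known layers): K_1 = 2657.76 − 3280×2.94 = −6985.44; K_2 = 58860 − 3280×(3.82 + 21.8) = −25173.6.
Balance: K_1 − x×(3280 − 2790) = K_2, so x = (K_1 − K_2)/(3280 − 2790) = 18188.2/490 = 37.1 km.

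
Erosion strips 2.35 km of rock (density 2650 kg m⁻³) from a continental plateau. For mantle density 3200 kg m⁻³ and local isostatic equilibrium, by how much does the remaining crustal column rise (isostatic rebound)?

1.95 km

Unloading: uplift u = e ρ_c/ρ_m = 2.35 km × 2650/3200 = 1.95 km.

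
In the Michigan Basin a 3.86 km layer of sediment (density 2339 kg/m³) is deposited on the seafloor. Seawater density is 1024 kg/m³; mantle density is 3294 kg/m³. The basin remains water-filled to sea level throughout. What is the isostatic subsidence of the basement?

2.24 km

Submarine loading: the sediment displaces seawater, and the subsidence is in turn flooded, so s (ρ_m − ρ_w) = t (ρ_sed − ρ_w).
s = 3.86 km × (2339 − 1024) / (3294 − 1024) = 2.24 km.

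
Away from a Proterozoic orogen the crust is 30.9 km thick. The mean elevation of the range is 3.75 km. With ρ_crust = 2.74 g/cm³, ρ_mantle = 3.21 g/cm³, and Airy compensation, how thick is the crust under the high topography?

56.5 km

Root depth r = h ρ_c / (ρ_m − ρ_c) = 3.75 km × 2.74 / 0.47 = 21.86 km.
Total thickness = T + h + r = 30.9 km + 3.75 km + 21.86 km = 56.5 km.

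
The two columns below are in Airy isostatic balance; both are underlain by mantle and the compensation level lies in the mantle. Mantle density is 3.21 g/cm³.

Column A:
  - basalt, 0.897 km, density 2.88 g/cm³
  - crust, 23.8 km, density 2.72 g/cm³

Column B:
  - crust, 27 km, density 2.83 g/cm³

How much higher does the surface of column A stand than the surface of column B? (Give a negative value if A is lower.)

0.529 km

For any compensation level in the mantle, the mantle terms cancel and isostasy reduces to e = (Σt_A − Σt_B) − (Σ(ρt)_A − Σ(ρt)_B) / ρ_m.
Σt_A = 24.697 km; Σt_B = 27 km; Σ(ρt)_A = 67.31936; Σ(ρt)_B = 76.41 (in km·g/cm³).
e = (24.697 − 27) − (67.31936 − 76.41) / 3.21 = 0.529 km.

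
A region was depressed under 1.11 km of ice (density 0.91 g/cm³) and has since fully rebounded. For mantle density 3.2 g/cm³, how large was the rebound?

0.316 km

Removing the load lets mantle flow back in; uplift u satisfies ρ_ice t = ρ_m u.
u = t ρ_ice/ρ_m = 1.11 km × 0.91/3.2 = 0.316 km.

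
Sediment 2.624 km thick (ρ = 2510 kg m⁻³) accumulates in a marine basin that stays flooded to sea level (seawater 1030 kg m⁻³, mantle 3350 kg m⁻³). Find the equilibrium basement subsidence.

Submarine loading: the sediment displaces seawater, and the subsidence is in turn flooded, so s (ρ_m − ρ_w) = t (ρ_sed − ρ_w).
s = 2.624 km × (2510 − 1030) / (3350 − 1030) = 1.67 km.

1.67 km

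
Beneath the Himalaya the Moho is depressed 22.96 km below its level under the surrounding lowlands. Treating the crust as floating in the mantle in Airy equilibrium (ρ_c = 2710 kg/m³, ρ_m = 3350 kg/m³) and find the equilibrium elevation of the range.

Isostatic balance requires: ρ_c h = (ρ_m − ρ_c) r.
h = r (ρ_m − ρ_c) / ρ_c = 22.96 km × (3350 − 2710) / 2710 = 5.42 km.

5.42 km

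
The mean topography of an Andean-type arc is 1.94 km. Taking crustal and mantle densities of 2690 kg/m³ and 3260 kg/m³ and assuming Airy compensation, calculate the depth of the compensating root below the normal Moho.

For local isostatic compensation: the weight of the topography is balanced by the buoyancy of the root, ρ_c h = (ρ_m − ρ_c) r.
r = h · ρ_c / (ρ_m − ρ_c) = 1.94 km × 2690 / (3260 − 2690) = 9.16 km.

9.16 km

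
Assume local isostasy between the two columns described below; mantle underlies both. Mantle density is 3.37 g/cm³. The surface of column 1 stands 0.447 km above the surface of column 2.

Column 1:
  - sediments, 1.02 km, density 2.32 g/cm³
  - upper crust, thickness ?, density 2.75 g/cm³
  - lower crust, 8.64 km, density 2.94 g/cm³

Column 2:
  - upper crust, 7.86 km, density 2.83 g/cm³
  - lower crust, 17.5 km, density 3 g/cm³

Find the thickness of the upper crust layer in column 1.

12 km

Take the compensation level at the base of the deeper column (depth z_c below the surface of column 1) and equate Σ ρ_i t_i down to z_c; mantle fills any gap and the z_c terms cancel.
Column 1: 1.02×2.32 + x×2.75 + 8.64×2.94 + (z_c − 9.66 − x)×3.37
Column 2: 0.447×0 + 7.86×2.83 + 17.5×3 + (z_c − 0.447 − 25.36)×3.37
The z_c×3.37 term appears on both sides and cancels. Collect the known terms of each column as K = Σ(ρt)_known − 3.37 × (depth of known layers): K_1 = 27.768 − 3.37×9.66 = −4.7862; K_2 = 74.7438 − 3.37×(0.447 + 25.36) = −12.22579.
Balance: K_1 − x×(3.37 − 2.75) = K_2, so x = (K_1 − K_2)/(3.37 − 2.75) = 7.43959/0.62 = 12 km.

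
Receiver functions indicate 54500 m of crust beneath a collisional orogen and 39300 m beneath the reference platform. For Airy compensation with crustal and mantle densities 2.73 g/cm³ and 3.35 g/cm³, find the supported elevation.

Excess crust Δ = 54500 m − 39300 m = 15200 m, split between elevation h and root r with h + r = Δ.
Airy balance ρ_c h = (ρ_m − ρ_c) r gives r = h ρ_c/(ρ_m − ρ_c), so h (1 + ρ_c/(ρ_m − ρ_c)) = Δ, i.e. h = Δ (ρ_m − ρ_c)/ρ_m.
h = 15200 m × 0.62/3.35 = 2810 m.

2810 m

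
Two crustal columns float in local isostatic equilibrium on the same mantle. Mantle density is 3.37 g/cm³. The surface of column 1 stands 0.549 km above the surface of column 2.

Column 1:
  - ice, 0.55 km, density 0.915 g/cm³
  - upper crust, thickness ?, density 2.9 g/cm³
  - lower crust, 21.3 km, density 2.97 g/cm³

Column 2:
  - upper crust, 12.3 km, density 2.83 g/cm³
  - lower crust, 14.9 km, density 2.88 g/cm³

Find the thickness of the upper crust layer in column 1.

Take the compensation level at the base of the deeper column (depth z_c below the surface of column 1) and equate Σ ρ_i t_i down to z_c; mantle fills any gap and the z_c terms cancel.
Column 1: 0.55×0.915 + x×2.9 + 21.3×2.97 + (z_c − 21.85 − x)×3.37
Column 2: 0.549×0 + 12.3×2.83 + 14.9×2.88 + (z_c − 0.549 − 27.2)×3.37
The z_c×3.37 term appears on both sides and cancels. Collect the known terms of each column as K = Σ(ρt)_known − 3.37 × (depth of known layers): K_1 = 63.76425 − 3.37×21.85 = −9.87025; K_2 = 77.721 − 3.37×(0.549 + 27.2) = −15.79313.
Balance: K_1 − x×(3.37 − 2.9) = K_2, so x = (K_1 − K_2)/(3.37 − 2.9) = 5.92288/0.47 = 12.6 km.

12.6 km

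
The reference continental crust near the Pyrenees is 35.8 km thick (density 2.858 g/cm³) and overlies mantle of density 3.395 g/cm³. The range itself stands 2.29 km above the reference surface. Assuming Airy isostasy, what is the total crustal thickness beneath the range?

Root depth r = h ρ_c / (ρ_m − ρ_c) = 2.29 km × 2.858 / 0.537 = 12.19 km.
Total thickness = T + h + r = 35.8 km + 2.29 km + 12.19 km = 50.3 km.

50.3 km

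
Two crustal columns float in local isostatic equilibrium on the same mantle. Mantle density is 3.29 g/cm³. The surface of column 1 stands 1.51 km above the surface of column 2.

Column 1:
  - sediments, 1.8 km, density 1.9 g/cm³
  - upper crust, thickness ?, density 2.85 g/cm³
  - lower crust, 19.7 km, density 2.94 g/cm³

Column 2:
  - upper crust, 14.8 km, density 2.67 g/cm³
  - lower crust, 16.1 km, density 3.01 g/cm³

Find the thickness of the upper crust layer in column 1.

21 km

Take the compensation level at the base of the deeper column (depth z_c below the surface of column 1) and equate Σ ρ_i t_i down to z_c; mantle fills any gap and the z_c terms cancel.
Column 1: 1.8×1.9 + x×2.85 + 19.7×2.94 + (z_c − 21.5 − x)×3.29
Column 2: 1.51×0 + 14.8×2.67 + 16.1×3.01 + (z_c − 1.51 − 30.9)×3.29
The z_c×3.29 term appears on both sides and cancels. Collect the known terms of each column as K = Σ(ρt)_known − 3.29 × (depth of known layers): K_1 = 61.338 − 3.29×21.5 = −9.397; K_2 = 87.977 − 3.29×(1.51 + 30.9) = −18.6519.
Balance: K_1 − x×(3.29 − 2.85) = K_2, so x = (K_1 − K_2)/(3.29 − 2.85) = 9.2549/0.44 = 21 km.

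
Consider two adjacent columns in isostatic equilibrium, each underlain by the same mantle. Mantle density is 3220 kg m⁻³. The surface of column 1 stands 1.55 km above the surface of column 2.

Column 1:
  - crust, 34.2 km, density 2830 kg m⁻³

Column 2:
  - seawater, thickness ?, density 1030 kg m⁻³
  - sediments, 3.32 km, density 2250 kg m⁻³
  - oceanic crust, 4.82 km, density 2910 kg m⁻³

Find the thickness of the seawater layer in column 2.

Take the compensation level at the base of the deeper column (depth z_c below the surface of column 1) and equate Σ ρ_i t_i down to z_c; mantle fills any gap and the z_c terms cancel.
Column 1: 34.2×2830 + (z_c − 34.2)×3220
Column 2: 1.55×0 + x×1030 + 3.32×2250 + 4.82×2910 + (z_c − 1.55 − 8.14 − x)×3220
The z_c×3220 term appears on both sides and cancels. Collect the known terms of each column as K = Σ(ρt)_known − 3220 × (depth of known layers): K_1 = 96786 − 3220×34.2 = −13338; K_2 = 21496.2 − 3220×(1.55 + 8.14) = −9705.6.
Balance: K_1 = K_2 − x×(3220 − 1030), so x = (K_2 − K_1)/(3220 − 1030) = 3632.4/2190 = 1.66 km.

1.66 km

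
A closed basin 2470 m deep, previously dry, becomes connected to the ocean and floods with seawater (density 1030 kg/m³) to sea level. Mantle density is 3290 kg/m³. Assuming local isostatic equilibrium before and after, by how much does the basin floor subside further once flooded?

1130 m

After flooding the water column is d + s deep. Its weight must equal the weight of mantle displaced by the extra subsidence s: (d + s) ρ_w = s ρ_m.
s = d ρ_w / (ρ_m − ρ_w) = 2470 m × 1030/(3290 − 1030) = 1130 m.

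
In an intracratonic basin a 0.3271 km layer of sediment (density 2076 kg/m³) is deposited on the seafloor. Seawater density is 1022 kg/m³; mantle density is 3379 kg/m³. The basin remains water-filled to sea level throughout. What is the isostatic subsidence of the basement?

0.146 km

Submarine loading: the sediment displaces seawater, and the subsidence is in turn flooded, so s (ρ_m − ρ_w) = t (ρ_sed − ρ_w).
s = 0.3271 km × (2076 − 1022) / (3379 − 1022) = 0.146 km.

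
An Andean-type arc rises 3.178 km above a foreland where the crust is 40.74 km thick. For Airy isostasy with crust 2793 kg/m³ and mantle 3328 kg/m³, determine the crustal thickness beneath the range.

Root depth r = h ρ_c / (ρ_m − ρ_c) = 3.178 km × 2793 / 535 = 16.59 km.
Total thickness = T + h + r = 40.74 km + 3.178 km + 16.59 km = 60.5 km.

60.5 km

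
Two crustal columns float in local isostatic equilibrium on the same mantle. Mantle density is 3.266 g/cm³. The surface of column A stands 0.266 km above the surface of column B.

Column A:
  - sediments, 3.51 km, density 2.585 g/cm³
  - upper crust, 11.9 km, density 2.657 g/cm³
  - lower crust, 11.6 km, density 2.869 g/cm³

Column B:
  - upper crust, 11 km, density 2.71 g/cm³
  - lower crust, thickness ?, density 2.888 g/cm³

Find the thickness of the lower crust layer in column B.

19.2 km

Take the compensation level at the base of the deeper column (depth z_c below the surface of column A) and equate Σ ρ_i t_i down to z_c; mantle fills any gap and the z_c terms cancel.
Column A: 3.51×2.585 + 11.9×2.657 + 11.6×2.869 + (z_c − 27.01)×3.266
Column B: 0.266×0 + 11×2.71 + x×2.888 + (z_c − 0.266 − 11 − x)×3.266
The z_c×3.266 term appears on both sides and cancels. Collect the known terms of each column as K = Σ(ρt)_known − 3.266 × (depth of known layers): K_A = 73.97205 − 3.266×27.01 = −14.24261; K_B = 29.81 − 3.266×(0.266 + 11) = −6.984756.
Balance: K_A = K_B − x×(3.266 − 2.888), so x = (K_B − K_A)/(3.266 − 2.888) = 7.25785/0.378 = 19.2 km.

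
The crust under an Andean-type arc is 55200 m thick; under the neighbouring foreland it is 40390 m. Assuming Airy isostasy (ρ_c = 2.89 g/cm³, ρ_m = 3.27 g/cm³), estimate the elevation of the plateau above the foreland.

Excess crust Δ = 55200 m − 40390 m = 14810 m, split between elevation h and root r with h + r = Δ.
Airy balance ρ_c h = (ρ_m − ρ_c) r gives r = h ρ_c/(ρ_m − ρ_c), so h (1 + ρ_c/(ρ_m − ρ_c)) = Δ, i.e. h = Δ (ρ_m − ρ_c)/ρ_m.
h = 14810 m × 0.38/3.27 = 1720 m.

1720 m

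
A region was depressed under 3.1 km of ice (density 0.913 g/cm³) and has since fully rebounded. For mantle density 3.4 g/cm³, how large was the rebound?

Removing the load lets mantle flow back in; uplift u satisfies ρ_ice t = ρ_m u.
u = t ρ_ice/ρ_m = 3.1 km × 0.913/3.4 = 0.832 km.

0.832 km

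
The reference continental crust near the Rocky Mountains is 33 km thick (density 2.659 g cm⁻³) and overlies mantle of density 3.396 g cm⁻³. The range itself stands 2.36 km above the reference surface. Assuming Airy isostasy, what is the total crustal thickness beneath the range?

Root depth r = h ρ_c / (ρ_m − ρ_c) = 2.36 km × 2.659 / 0.737 = 8.515 km.
Total thickness = T + h + r = 33 km + 2.36 km + 8.515 km = 43.9 km.

43.9 km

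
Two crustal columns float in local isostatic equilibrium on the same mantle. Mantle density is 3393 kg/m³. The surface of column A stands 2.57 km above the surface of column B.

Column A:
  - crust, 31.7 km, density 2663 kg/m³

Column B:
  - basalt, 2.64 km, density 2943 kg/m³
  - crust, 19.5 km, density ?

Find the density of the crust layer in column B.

Take the compensation level at the base of the deeper column (depth z_c below the surface of column A) and equate Σ ρ_i t_i down to z_c; mantle fills any gap and the z_c terms cancel.
Column A: 31.7×2663 + (z_c − 31.7)×3393
Column B: 2.57×0 + 2.64×2943 + 19.5×ρ + (z_c − 2.57 − 22.14)×3393
The z_c×3393 term appears on both sides and cancels. Collect the known terms of each column as K = Σ(ρt)_known − 3393 × (depth of known layers): K_A = 84417.1 − 3393×31.7 = −23141; K_B = 7769.52 − 3393×(2.57 + 22.14) = −76071.51.
Balance: K_A = K_B + 19.5×ρ, so ρ = (K_A − K_B)/19.5 = 52930.5/19.5 = 2710 kg/m³.

2710 kg/m³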